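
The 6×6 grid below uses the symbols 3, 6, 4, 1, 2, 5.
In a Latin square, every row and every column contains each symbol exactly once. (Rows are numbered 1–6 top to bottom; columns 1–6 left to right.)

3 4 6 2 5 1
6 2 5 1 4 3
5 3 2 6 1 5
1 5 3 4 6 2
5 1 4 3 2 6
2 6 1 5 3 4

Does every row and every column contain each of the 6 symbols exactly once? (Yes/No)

No

Row 3 contains 5 twice (at columns 1 and 6), so it is not a permutation.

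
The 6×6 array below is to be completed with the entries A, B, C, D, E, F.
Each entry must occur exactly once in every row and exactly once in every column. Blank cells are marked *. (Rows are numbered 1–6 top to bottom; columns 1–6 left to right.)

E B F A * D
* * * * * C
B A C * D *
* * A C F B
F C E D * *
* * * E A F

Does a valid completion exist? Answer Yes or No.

No row or column among the givens repeats a symbol, and propagating forced cells runs into no contradiction.
One valid completion exists (for instance, E B F A C D / A F D B E C / B A C F D E / D E A C F B / F C E D B A / C D B E A F).

Yes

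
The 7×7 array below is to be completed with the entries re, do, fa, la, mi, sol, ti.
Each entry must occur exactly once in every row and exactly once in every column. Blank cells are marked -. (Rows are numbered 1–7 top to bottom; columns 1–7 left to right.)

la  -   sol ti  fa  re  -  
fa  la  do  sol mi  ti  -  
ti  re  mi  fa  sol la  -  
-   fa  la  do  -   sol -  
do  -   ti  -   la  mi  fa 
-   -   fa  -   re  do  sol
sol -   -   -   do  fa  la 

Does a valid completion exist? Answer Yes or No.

Row 2, column 7: row 2 has {do, fa, la, mi, sol, ti} and column 7 has {fa, la, sol}, so it must be re.
Row 3, column 7: row 3 has {re, fa, la, mi, sol, ti} and column 7 has {re, fa, la, sol}, so it must be do.
Row 1, column 7: row 1 has {re, fa, la, sol, ti} and column 7 has {re, do, fa, la, sol}, so it must be mi.
Row 1, column 2: row 1 has {re, fa, la, mi, sol, ti} and column 2 has {re, fa, la}, so it must be do.
Row 4, column 5: row 4 has {do, fa, la, sol} and column 5 has {re, do, fa, la, mi, sol}, so it must be ti.
Now row 4, column 7: row 4 together with column 7 already contain {re, do, fa, la, mi, sol, ti} — every symbol — so nothing can go there. The grid has no valid completion.

No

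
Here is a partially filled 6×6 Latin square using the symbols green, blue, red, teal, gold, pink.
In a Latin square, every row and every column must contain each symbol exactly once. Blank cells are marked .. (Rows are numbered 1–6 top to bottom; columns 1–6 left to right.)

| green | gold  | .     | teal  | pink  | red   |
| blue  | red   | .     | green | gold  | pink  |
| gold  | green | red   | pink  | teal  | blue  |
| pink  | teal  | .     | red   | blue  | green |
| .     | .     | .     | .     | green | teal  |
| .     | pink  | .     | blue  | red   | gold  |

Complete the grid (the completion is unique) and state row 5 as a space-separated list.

red blue pink gold green teal

Row 5, column 1: row 5 has {green, teal} and column 1 has {green, blue, gold, pink}, leaving only red.
Row 5, column 2: row 5 has {green, red, teal} and column 2 has {green, red, teal, gold, pink}, leaving only blue.
Row 5, column 4: row 5 has {green, blue, red, teal} and column 4 has {green, blue, red, teal, pink}, leaving only gold.
Row 5, column 3: row 5 has {green, blue, red, teal, gold} and column 3 has {red}, leaving only pink.
So row 5 reads: red blue pink gold green teal.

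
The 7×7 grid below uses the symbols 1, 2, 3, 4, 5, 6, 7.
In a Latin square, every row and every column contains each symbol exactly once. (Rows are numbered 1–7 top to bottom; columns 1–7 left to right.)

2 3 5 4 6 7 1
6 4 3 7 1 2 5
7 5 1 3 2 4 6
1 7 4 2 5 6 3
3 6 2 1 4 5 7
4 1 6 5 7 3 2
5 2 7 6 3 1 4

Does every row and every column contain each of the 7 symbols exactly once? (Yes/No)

Each row is a permutation of the 7 symbols, and so is each column.

Yes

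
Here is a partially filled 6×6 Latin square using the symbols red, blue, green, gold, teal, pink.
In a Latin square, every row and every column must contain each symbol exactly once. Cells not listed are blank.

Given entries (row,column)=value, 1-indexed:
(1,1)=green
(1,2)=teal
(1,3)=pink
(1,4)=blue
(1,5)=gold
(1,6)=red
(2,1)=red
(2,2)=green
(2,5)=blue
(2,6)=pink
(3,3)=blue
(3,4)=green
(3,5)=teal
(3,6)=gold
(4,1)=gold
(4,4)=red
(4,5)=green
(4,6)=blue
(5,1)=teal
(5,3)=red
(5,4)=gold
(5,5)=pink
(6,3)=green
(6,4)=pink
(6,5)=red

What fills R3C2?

Row 2, column 4: row 2 has {red, blue, green, pink} and column 4 has {red, blue, green, gold, pink}, leaving only teal.
Row 2, column 3: row 2 has {red, blue, green, teal, pink} and column 3 has {red, blue, green, pink}, leaving only gold.
Row 3, column 1: row 3 has {blue, green, gold, teal} and column 1 has {red, green, gold, teal}, leaving only pink.
Row 3 already has {blue, green, gold, teal, pink} and column 2 already has {green, teal}, so row 3, column 2 must be red.

red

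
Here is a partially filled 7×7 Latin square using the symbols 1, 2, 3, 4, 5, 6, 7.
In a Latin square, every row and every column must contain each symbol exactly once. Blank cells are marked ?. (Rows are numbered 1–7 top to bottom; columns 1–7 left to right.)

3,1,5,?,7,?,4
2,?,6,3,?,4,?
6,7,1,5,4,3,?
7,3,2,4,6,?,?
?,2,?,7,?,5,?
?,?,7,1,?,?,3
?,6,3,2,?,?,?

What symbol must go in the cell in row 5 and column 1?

1

Row 1, column 4: row 1 has {1, 3, 4, 5, 7} and column 4 has {1, 2, 3, 4, 5, 7}, leaving only 6.
Row 1, column 6: row 1 has {1, 3, 4, 5, 6, 7} and column 6 has {3, 4, 5}, leaving only 2.
Row 2, column 2: row 2 has {2, 3, 4, 6} and column 2 has {1, 2, 3, 6, 7}, leaving only 5.
Row 2, column 5: row 2 has {2, 3, 4, 5, 6} and column 5 has {4, 6, 7}, leaving only 1.
Row 2, column 7: row 2 has {1, 2, 3, 4, 5, 6} and column 7 has {3, 4}, leaving only 7.
Row 3, column 7: row 3 has {1, 3, 4, 5, 6, 7} and column 7 has {3, 4, 7}, leaving only 2.
Row 4, column 6: row 4 has {2, 3, 4, 6, 7} and column 6 has {2, 3, 4, 5}, leaving only 1.
Row 4, column 7: row 4 has {1, 2, 3, 4, 6, 7} and column 7 has {2, 3, 4, 7}, leaving only 5.
Row 5, column 3: row 5 has {2, 5, 7} and column 3 has {1, 2, 3, 5, 6, 7}, leaving only 4.
Row 5 already has {2, 4, 5, 7} and column 1 already has {2, 3, 6, 7}, so row 5, column 1 must be 1.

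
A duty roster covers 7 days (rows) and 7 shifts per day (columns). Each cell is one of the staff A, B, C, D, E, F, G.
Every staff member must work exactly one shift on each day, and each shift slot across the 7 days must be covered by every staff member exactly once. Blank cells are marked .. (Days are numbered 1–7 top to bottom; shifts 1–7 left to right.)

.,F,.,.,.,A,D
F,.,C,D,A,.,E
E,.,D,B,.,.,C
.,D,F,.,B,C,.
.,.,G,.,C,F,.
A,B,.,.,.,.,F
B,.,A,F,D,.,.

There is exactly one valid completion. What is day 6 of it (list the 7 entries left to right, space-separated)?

Day 6, shift 3: day 6 has {A, B, F} and shift 3 has {A, C, D, F, G}, leaving only E.
Day 6, shift 5: day 6 has {A, B, E, F} and shift 5 has {A, B, C, D}, leaving only G.
Day 6, shift 4: day 6 has {A, B, E, F, G} and shift 4 has {B, D, F}, leaving only C.
Day 6, shift 6: day 6 has {A, B, C, E, F, G} and shift 6 has {A, C, F}, leaving only D.
So day 6 reads: A B E C G D F.

A B E C G D F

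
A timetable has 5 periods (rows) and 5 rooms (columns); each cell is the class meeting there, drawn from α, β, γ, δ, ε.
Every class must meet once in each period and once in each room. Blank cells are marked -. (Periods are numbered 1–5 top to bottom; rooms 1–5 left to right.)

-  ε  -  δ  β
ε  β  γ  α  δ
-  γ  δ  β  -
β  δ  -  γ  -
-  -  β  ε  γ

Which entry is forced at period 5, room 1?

δ

Period 1, room 3: period 1 has {β, δ, ε} and room 3 has {β, γ, δ}, leaving only α.
Period 1, room 1: period 1 has {α, β, δ, ε} and room 1 has {β, ε}, leaving only γ.
Period 3, room 1: period 3 has {β, γ, δ} and room 1 has {β, γ, ε}, leaving only α.
Period 5 already has {β, γ, ε} and room 1 already has {α, β, γ, ε}, so period 5, room 1 must be δ.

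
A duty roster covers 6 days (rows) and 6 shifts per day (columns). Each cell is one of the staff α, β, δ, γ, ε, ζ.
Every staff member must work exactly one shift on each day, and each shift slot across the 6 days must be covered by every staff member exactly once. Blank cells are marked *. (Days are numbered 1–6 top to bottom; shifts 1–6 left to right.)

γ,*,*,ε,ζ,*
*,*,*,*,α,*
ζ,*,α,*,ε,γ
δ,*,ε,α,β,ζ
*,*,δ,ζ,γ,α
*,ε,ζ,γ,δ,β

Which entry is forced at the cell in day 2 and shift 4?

Day 1, shift 3: day 1 has {γ, ε, ζ} and shift 3 has {α, δ, ε, ζ}, leaving only β.
Day 1, shift 6: day 1 has {β, γ, ε, ζ} and shift 6 has {α, β, γ, ζ}, leaving only δ.
Day 1, shift 2: day 1 has {β, δ, γ, ε, ζ} and shift 2 has {ε}, leaving only α.
Day 2, shift 3: day 2 has {α} and shift 3 has {α, β, δ, ε, ζ}, leaving only γ.
Day 2, shift 6: day 2 has {α, γ} and shift 6 has {α, β, δ, γ, ζ}, leaving only ε.
Day 2, shift 1: day 2 has {α, γ, ε} and shift 1 has {δ, γ, ζ}, leaving only β.
Day 2 already has {α, β, γ, ε} and shift 4 already has {α, γ, ε, ζ}, so day 2, shift 4 must be δ.

δ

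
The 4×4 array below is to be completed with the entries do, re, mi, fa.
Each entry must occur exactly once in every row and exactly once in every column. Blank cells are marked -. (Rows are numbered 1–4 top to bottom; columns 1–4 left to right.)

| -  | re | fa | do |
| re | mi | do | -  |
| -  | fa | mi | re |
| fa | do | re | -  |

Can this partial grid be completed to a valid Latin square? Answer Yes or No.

No row or column among the givens repeats a symbol, and propagating forced cells runs into no contradiction.
One valid completion exists (for instance, mi re fa do / re mi do fa / do fa mi re / fa do re mi).

Yes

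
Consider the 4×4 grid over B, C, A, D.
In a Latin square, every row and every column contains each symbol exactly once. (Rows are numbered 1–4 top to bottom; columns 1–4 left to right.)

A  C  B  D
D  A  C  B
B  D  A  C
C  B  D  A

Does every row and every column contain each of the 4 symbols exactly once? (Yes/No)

Each row is a permutation of the 4 symbols, and so is each column.

Yes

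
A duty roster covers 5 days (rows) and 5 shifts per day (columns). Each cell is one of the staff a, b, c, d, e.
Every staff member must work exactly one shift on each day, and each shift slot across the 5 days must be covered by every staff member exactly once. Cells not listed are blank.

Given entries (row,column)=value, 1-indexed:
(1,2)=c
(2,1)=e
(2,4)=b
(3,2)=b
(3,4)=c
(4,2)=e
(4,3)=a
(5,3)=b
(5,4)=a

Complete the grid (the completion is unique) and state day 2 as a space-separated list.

e a c b d

Day 4, shift 4: day 4 has {a, e} and shift 4 has {a, b, c}, leaving only d.
Day 1, shift 4: day 1 has {c} and shift 4 has {a, b, c, d}, leaving only e.
Day 1, shift 3: day 1 has {c, e} and shift 3 has {a, b}, leaving only d.
Day 2, shift 3: day 2 has {b, e} and shift 3 has {a, b, d}, leaving only c.
Day 3, shift 3: day 3 has {b, c} and shift 3 has {a, b, c, d}, leaving only e.
Day 5, shift 2: day 5 has {a, b} and shift 2 has {b, c, e}, leaving only d.
Day 2, shift 2: day 2 has {b, c, e} and shift 2 has {b, c, d, e}, leaving only a.
Day 2, shift 5: day 2 has {a, b, c, e} and shift 5 has {}, leaving only d.
So day 2 reads: e a c b d.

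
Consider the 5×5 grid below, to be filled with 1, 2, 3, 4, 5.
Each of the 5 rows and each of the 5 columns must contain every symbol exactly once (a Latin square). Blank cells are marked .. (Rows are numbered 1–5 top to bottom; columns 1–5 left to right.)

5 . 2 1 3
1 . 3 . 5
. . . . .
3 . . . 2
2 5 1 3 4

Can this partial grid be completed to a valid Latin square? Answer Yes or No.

No row or column among the givens repeats a symbol, and propagating forced cells runs into no contradiction.
One valid completion exists (for instance, 5 4 2 1 3 / 1 2 3 4 5 / 4 3 5 2 1 / 3 1 4 5 2 / 2 5 1 3 4).

Yes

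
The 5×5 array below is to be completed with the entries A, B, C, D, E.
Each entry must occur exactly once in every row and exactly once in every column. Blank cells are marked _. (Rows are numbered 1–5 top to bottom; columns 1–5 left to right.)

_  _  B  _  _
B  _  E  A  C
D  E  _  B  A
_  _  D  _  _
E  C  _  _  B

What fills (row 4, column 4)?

C

Row 2, column 2: row 2 has {A, B, C, E} and column 2 has {C, E}, leaving only D.
Row 1, column 2: row 1 has {B} and column 2 has {C, D, E}, leaving only A.
Row 1, column 1: row 1 has {A, B} and column 1 has {B, D, E}, leaving only C.
Row 3, column 3: row 3 has {A, B, D, E} and column 3 has {B, D, E}, leaving only C.
Row 4, column 1: row 4 has {D} and column 1 has {B, C, D, E}, leaving only A.
Row 4, column 2: row 4 has {A, D} and column 2 has {A, C, D, E}, leaving only B.
Row 4, column 5: row 4 has {A, B, D} and column 5 has {A, B, C}, leaving only E.
Row 4 already has {A, B, D, E} and column 4 already has {A, B}, so row 4, column 4 must be C.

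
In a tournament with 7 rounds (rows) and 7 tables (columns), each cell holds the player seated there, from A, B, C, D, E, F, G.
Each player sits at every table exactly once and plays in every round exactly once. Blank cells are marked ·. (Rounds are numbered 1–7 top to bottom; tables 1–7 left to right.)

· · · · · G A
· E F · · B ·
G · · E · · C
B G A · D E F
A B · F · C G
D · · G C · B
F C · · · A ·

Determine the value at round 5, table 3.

Round 2, table 1: round 2 has {B, E, F} and table 1 has {A, B, D, F, G}, leaving only C.
Round 1, table 1: round 1 has {A, G} and table 1 has {A, B, C, D, F, G}, leaving only E.
Round 2, table 7: round 2 has {B, C, E, F} and table 7 has {A, B, C, F, G}, leaving only D.
Round 2, table 4: round 2 has {B, C, D, E, F} and table 4 has {E, F, G}, leaving only A.
Round 2, table 5: round 2 has {A, B, C, D, E, F} and table 5 has {C, D}, leaving only G.
Round 4, table 4: round 4 has {A, B, D, E, F, G} and table 4 has {A, E, F, G}, leaving only C.
Round 5, table 5: round 5 has {A, B, C, F, G} and table 5 has {C, D, G}, leaving only E.
Round 5 already has {A, B, C, E, F, G} and table 3 already has {A, F}, so round 5, table 3 must be D.

D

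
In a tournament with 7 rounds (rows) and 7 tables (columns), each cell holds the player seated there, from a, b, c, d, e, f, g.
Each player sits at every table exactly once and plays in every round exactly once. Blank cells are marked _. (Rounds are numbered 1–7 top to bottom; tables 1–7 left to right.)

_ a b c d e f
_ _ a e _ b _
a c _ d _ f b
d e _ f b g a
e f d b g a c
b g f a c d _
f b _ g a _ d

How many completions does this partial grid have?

1

Round 1, table 1: eliminating its round and table leaves {g}.
Round 2, table 1: eliminating its round and table leaves {c, g}.
Round 2, table 2: eliminating its round and table leaves {d}.
Round 2, table 5: eliminating its round and table leaves {f}.
Round 2, table 7: eliminating its round and table leaves {g}.
Round 3, table 3: eliminating its round and table leaves {e, g}.
Round 3, table 5: eliminating its round and table leaves {e}.
Round 4, table 3: eliminating its round and table leaves {c}.
Round 6, table 7: eliminating its round and table leaves {e}.
Round 7, table 3: eliminating its round and table leaves {c, e}.
Round 7, table 6: eliminating its round and table leaves {c}.
Only one assignment across all blanks avoids any round or table repeat, giving 1 completion.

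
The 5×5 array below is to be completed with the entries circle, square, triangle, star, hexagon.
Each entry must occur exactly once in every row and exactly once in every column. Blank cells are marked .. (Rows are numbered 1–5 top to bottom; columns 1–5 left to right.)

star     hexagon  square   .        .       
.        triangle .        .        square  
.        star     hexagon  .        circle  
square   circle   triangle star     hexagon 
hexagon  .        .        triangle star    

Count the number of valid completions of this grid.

Row 1, column 4: eliminating its row and column leaves {circle}.
Row 1, column 5: eliminating its row and column leaves {triangle}.
Row 2, column 1: eliminating its row and column leaves {circle}.
Row 2, column 3: eliminating its row and column leaves {circle, star}.
Row 2, column 4: eliminating its row and column leaves {circle, hexagon}.
Row 3, column 1: eliminating its row and column leaves {triangle}.
Row 3, column 4: eliminating its row and column leaves {square}.
Row 5, column 2: eliminating its row and column leaves {square}.
Row 5, column 3: eliminating its row and column leaves {circle}.
Only one assignment across all blanks avoids any row or column repeat, giving 1 completion.

1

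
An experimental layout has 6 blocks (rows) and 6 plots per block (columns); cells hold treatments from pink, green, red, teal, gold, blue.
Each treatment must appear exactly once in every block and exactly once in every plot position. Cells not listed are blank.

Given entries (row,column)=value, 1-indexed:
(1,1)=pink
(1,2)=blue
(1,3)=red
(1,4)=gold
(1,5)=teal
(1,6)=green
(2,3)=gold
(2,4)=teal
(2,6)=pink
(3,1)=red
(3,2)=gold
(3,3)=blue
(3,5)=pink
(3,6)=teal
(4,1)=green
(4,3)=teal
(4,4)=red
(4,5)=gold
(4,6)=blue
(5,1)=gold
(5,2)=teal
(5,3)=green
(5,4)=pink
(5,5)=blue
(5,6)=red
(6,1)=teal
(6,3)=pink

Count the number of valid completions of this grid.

2

Block 2, plot 1: eliminating its block and plot leaves {blue}.
Block 2, plot 2: eliminating its block and plot leaves {green, red}.
Block 2, plot 5: eliminating its block and plot leaves {green, red}.
Block 3, plot 4: eliminating its block and plot leaves {green}.
Block 4, plot 2: eliminating its block and plot leaves {pink}.
Block 6, plot 2: eliminating its block and plot leaves {green, red}.
Block 6, plot 4: eliminating its block and plot leaves {green, blue}.
Block 6, plot 5: eliminating its block and plot leaves {green, red}.
Block 6, plot 6: eliminating its block and plot leaves {gold}.
Enumerating the assignments across these blanks that avoid any block or plot repeat gives 2 completions.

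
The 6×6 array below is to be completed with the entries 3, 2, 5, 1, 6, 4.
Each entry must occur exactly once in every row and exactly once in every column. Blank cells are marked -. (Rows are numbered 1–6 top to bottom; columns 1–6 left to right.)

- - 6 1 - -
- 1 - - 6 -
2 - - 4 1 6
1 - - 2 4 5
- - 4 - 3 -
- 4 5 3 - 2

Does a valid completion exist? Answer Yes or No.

No

Row 6, column 5: row 6 together with column 5 already contain {3, 2, 5, 1, 6, 4} — every symbol — so nothing can go there. The grid has no valid completion.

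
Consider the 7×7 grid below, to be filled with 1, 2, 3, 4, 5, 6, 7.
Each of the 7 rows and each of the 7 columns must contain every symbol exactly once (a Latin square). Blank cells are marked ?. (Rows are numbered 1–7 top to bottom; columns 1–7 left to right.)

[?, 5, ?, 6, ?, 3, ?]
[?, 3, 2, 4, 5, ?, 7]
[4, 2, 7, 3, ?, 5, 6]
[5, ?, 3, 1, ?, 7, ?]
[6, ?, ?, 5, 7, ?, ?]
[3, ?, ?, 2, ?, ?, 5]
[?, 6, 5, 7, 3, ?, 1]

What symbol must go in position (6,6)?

1

Row 2, column 1: row 2 has {2, 3, 4, 5, 7} and column 1 has {3, 4, 5, 6}, leaving only 1.
Row 2, column 6: row 2 has {1, 2, 3, 4, 5, 7} and column 6 has {3, 5, 7}, leaving only 6.
Row 3, column 5: row 3 has {2, 3, 4, 5, 6, 7} and column 5 has {3, 5, 7}, leaving only 1.
Row 4, column 2: row 4 has {1, 3, 5, 7} and column 2 has {2, 3, 5, 6}, leaving only 4.
Row 4, column 7: row 4 has {1, 3, 4, 5, 7} and column 7 has {1, 5, 6, 7}, leaving only 2.
Row 1, column 7: row 1 has {3, 5, 6} and column 7 has {1, 2, 5, 6, 7}, leaving only 4.
Row 1, column 3: row 1 has {3, 4, 5, 6} and column 3 has {2, 3, 5, 7}, leaving only 1.
Row 1, column 5: row 1 has {1, 3, 4, 5, 6} and column 5 has {1, 3, 5, 7}, leaving only 2.
Row 1, column 1: row 1 has {1, 2, 3, 4, 5, 6} and column 1 has {1, 3, 4, 5, 6}, leaving only 7.
Row 4, column 5: row 4 has {1, 2, 3, 4, 5, 7} and column 5 has {1, 2, 3, 5, 7}, leaving only 6.
Row 5, column 2: row 5 has {5, 6, 7} and column 2 has {2, 3, 4, 5, 6}, leaving only 1.
Row 5, column 3: row 5 has {1, 5, 6, 7} and column 3 has {1, 2, 3, 5, 7}, leaving only 4.
Row 5, column 6: row 5 has {1, 4, 5, 6, 7} and column 6 has {3, 5, 6, 7}, leaving only 2.
Row 5, column 7: row 5 has {1, 2, 4, 5, 6, 7} and column 7 has {1, 2, 4, 5, 6, 7}, leaving only 3.
Row 6, column 2: row 6 has {2, 3, 5} and column 2 has {1, 2, 3, 4, 5, 6}, leaving only 7.
Row 6, column 3: row 6 has {2, 3, 5, 7} and column 3 has {1, 2, 3, 4, 5, 7}, leaving only 6.
Row 6, column 5: row 6 has {2, 3, 5, 6, 7} and column 5 has {1, 2, 3, 5, 6, 7}, leaving only 4.
Row 6 already has {2, 3, 4, 5, 6, 7} and column 6 already has {2, 3, 5, 6, 7}, so row 6, column 6 must be 1.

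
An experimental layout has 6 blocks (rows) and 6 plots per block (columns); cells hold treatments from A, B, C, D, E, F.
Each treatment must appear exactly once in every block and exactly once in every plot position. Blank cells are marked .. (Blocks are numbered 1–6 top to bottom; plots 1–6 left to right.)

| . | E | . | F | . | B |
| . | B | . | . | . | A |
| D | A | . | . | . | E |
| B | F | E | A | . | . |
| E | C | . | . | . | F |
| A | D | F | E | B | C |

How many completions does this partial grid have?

Block 1, plot 1: eliminating its block and plot leaves {C}.
Block 1, plot 3: eliminating its block and plot leaves {A, C, D}.
Block 1, plot 5: eliminating its block and plot leaves {A, C, D}.
Block 2, plot 1: eliminating its block and plot leaves {C, F}.
Block 2, plot 3: eliminating its block and plot leaves {C, D}.
Block 2, plot 4: eliminating its block and plot leaves {C, D}.
Block 2, plot 5: eliminating its block and plot leaves {C, D, E, F}.
Block 3, plot 3: eliminating its block and plot leaves {B, C}.
Block 3, plot 4: eliminating its block and plot leaves {B, C}.
Block 3, plot 5: eliminating its block and plot leaves {C, F}.
Block 4, plot 5: eliminating its block and plot leaves {C, D}.
Block 4, plot 6: eliminating its block and plot leaves {D}.
Block 5, plot 3: eliminating its block and plot leaves {A, B, D}.
Block 5, plot 4: eliminating its block and plot leaves {B, D}.
Block 5, plot 5: eliminating its block and plot leaves {A, D}.
Enumerating the assignments across these blanks that avoid any block or plot repeat gives 3 completions.

3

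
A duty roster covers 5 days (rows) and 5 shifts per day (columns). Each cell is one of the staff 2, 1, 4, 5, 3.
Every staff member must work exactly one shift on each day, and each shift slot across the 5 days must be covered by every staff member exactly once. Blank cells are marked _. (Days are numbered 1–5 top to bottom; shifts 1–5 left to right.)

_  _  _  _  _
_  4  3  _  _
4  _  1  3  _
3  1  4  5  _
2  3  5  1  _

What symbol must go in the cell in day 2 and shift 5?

Day 1, shift 3: day 1 has {} and shift 3 has {1, 4, 5, 3}, leaving only 2.
Day 1, shift 2: day 1 has {2} and shift 2 has {1, 4, 3}, leaving only 5.
Day 1, shift 1: day 1 has {2, 5} and shift 1 has {2, 4, 3}, leaving only 1.
Day 1, shift 4: day 1 has {2, 1, 5} and shift 4 has {1, 5, 3}, leaving only 4.
Day 1, shift 5: day 1 has {2, 1, 4, 5} and shift 5 has {}, leaving only 3.
Day 2, shift 1: day 2 has {4, 3} and shift 1 has {2, 1, 4, 3}, leaving only 5.
Day 2, shift 4: day 2 has {4, 5, 3} and shift 4 has {1, 4, 5, 3}, leaving only 2.
Day 2 already has {2, 4, 5, 3} and shift 5 already has {3}, so day 2, shift 5 must be 1.

1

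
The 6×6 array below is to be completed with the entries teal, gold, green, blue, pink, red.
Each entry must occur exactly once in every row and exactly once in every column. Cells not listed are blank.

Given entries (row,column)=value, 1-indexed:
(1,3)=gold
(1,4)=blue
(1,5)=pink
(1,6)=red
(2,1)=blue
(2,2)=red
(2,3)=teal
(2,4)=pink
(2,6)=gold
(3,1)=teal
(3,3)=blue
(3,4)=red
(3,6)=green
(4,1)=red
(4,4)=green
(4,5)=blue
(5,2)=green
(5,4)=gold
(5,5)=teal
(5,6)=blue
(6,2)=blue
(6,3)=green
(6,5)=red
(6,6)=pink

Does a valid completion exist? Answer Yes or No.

Yes

No row or column among the givens repeats a symbol, and propagating forced cells runs into no contradiction.
One valid completion exists (for instance, green teal gold blue pink red / blue red teal pink green gold / teal pink blue red gold green / red gold pink green blue teal / pink green red gold teal blue / gold blue green teal red pink).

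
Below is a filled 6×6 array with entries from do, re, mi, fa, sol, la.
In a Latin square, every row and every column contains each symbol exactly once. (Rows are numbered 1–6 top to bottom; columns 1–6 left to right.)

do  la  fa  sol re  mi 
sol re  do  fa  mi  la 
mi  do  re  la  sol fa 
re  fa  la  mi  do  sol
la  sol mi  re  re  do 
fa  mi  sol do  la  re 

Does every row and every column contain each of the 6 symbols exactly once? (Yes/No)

No

Row 5 contains re twice (at columns 4 and 5), so it is not a permutation.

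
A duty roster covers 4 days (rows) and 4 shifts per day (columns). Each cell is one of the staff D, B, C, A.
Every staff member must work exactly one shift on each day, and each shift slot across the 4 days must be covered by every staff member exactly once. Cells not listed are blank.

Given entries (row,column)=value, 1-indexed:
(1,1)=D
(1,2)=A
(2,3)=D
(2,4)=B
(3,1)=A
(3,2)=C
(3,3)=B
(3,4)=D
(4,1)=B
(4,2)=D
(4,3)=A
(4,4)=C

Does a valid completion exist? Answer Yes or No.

Day 1, shift 4: day 1 together with shift 4 already contain {D, B, C, A} — every symbol — so nothing can go there. The grid has no valid completion.

No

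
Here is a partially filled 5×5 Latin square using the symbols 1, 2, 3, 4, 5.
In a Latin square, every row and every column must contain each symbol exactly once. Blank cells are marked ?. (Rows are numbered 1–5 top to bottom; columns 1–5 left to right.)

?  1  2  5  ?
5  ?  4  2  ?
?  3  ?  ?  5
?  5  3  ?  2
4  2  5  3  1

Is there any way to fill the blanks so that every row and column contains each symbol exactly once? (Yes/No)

No

Row 2, column 2: row 2 together with column 2 already contain {1, 2, 3, 4, 5} — every symbol — so nothing can go there. The grid has no valid completion.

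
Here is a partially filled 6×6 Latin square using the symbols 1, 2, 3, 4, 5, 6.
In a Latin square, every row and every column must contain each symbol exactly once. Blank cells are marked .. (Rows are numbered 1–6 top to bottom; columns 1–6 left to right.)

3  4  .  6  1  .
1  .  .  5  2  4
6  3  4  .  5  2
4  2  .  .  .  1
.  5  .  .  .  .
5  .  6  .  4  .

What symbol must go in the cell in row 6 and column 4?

Row 1, column 6: row 1 has {1, 3, 4, 6} and column 6 has {1, 2, 4}, leaving only 5.
Row 1, column 3: row 1 has {1, 3, 4, 5, 6} and column 3 has {4, 6}, leaving only 2.
Row 2, column 2: row 2 has {1, 2, 4, 5} and column 2 has {2, 3, 4, 5}, leaving only 6.
Row 2, column 3: row 2 has {1, 2, 4, 5, 6} and column 3 has {2, 4, 6}, leaving only 3.
Row 3, column 4: row 3 has {2, 3, 4, 5, 6} and column 4 has {5, 6}, leaving only 1.
Row 4, column 3: row 4 has {1, 2, 4} and column 3 has {2, 3, 4, 6}, leaving only 5.
Row 4, column 4: row 4 has {1, 2, 4, 5} and column 4 has {1, 5, 6}, leaving only 3.
Row 6 already has {4, 5, 6} and column 4 already has {1, 3, 5, 6}, so row 6, column 4 must be 2.

2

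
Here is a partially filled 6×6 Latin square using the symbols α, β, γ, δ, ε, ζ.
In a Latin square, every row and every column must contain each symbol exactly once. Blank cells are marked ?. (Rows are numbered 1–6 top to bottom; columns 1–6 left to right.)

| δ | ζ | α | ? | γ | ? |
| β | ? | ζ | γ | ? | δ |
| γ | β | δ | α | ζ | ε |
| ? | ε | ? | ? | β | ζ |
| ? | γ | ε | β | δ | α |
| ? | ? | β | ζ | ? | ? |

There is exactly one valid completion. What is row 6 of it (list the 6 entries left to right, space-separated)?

Row 6, column 6: row 6 has {β, ζ} and column 6 has {α, δ, ε, ζ}, leaving only γ.
Row 1, column 4: row 1 has {α, γ, δ, ζ} and column 4 has {α, β, γ, ζ}, leaving only ε.
Row 1, column 6: row 1 has {α, γ, δ, ε, ζ} and column 6 has {α, γ, δ, ε, ζ}, leaving only β.
Row 2, column 2: row 2 has {β, γ, δ, ζ} and column 2 has {β, γ, ε, ζ}, leaving only α.
Row 6, column 2: row 6 has {β, γ, ζ} and column 2 has {α, β, γ, ε, ζ}, leaving only δ.
Row 2, column 5: row 2 has {α, β, γ, δ, ζ} and column 5 has {β, γ, δ, ζ}, leaving only ε.
Row 6, column 5: row 6 has {β, γ, δ, ζ} and column 5 has {β, γ, δ, ε, ζ}, leaving only α.
Row 6, column 1: row 6 has {α, β, γ, δ, ζ} and column 1 has {β, γ, δ}, leaving only ε.
So row 6 reads: ε δ β ζ α γ.

ε δ β ζ α γ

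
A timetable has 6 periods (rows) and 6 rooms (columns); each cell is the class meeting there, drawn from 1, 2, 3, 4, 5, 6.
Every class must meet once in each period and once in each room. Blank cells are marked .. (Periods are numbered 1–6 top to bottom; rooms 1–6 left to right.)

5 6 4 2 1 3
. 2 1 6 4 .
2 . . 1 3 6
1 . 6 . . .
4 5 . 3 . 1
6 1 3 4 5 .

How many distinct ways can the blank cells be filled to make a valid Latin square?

1

Period 2, room 1: eliminating its period and room leaves {3}.
Period 2, room 6: eliminating its period and room leaves {5}.
Period 3, room 2: eliminating its period and room leaves {4}.
Period 3, room 3: eliminating its period and room leaves {5}.
Period 4, room 2: eliminating its period and room leaves {3, 4}.
Period 4, room 4: eliminating its period and room leaves {5}.
Period 4, room 5: eliminating its period and room leaves {2}.
Period 4, room 6: eliminating its period and room leaves {2, 4, 5}.
Period 5, room 3: eliminating its period and room leaves {2}.
Period 5, room 5: eliminating its period and room leaves {2, 6}.
Period 6, room 6: eliminating its period and room leaves {2}.
Only one assignment across all blanks avoids any period or room repeat, giving 1 completion.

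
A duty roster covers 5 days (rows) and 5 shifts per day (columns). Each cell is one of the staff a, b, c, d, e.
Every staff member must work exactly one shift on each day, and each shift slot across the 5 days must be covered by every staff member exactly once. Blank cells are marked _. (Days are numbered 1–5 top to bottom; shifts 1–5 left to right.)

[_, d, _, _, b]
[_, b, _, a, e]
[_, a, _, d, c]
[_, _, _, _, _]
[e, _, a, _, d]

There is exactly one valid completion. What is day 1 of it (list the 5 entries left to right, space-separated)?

Day 3, shift 1: day 3 has {a, c, d} and shift 1 has {e}, leaving only b.
Day 3, shift 3: day 3 has {a, b, c, d} and shift 3 has {a}, leaving only e.
Day 1, shift 3: day 1 has {b, d} and shift 3 has {a, e}, leaving only c.
Day 1, shift 1: day 1 has {b, c, d} and shift 1 has {b, e}, leaving only a.
Day 1, shift 4: day 1 has {a, b, c, d} and shift 4 has {a, d}, leaving only e.
So day 1 reads: a d c e b.

a d c e b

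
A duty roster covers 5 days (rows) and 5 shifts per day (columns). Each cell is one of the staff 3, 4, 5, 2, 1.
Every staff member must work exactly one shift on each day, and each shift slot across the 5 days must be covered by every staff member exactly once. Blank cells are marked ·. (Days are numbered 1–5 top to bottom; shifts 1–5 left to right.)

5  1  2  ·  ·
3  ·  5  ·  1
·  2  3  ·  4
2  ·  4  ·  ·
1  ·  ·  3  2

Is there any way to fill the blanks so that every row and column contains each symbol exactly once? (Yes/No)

No

Day 3, shift 1: day 3 together with shift 1 already contain {3, 4, 5, 2, 1} — every symbol — so nothing can go there. The grid has no valid completion.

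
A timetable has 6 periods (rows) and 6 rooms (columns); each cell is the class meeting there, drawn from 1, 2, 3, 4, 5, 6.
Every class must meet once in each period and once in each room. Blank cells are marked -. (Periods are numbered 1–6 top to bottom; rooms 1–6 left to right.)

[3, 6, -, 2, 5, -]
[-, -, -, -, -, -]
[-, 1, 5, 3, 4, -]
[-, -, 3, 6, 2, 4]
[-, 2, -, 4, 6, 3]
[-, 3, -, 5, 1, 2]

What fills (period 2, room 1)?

6

Period 1, room 6: period 1 has {2, 3, 5, 6} and room 6 has {2, 3, 4}, leaving only 1.
Period 1, room 3: period 1 has {1, 2, 3, 5, 6} and room 3 has {3, 5}, leaving only 4.
Period 2, room 4: period 2 has {} and room 4 has {2, 3, 4, 5, 6}, leaving only 1.
Period 2, room 5: period 2 has {1} and room 5 has {1, 2, 4, 5, 6}, leaving only 3.
Period 3, room 6: period 3 has {1, 3, 4, 5} and room 6 has {1, 2, 3, 4}, leaving only 6.
Period 2, room 6: period 2 has {1, 3} and room 6 has {1, 2, 3, 4, 6}, leaving only 5.
Period 2, room 2: period 2 has {1, 3, 5} and room 2 has {1, 2, 3, 6}, leaving only 4.
Period 3, room 1: period 3 has {1, 3, 4, 5, 6} and room 1 has {3}, leaving only 2.
Period 2 already has {1, 3, 4, 5} and room 1 already has {2, 3}, so period 2, room 1 must be 6.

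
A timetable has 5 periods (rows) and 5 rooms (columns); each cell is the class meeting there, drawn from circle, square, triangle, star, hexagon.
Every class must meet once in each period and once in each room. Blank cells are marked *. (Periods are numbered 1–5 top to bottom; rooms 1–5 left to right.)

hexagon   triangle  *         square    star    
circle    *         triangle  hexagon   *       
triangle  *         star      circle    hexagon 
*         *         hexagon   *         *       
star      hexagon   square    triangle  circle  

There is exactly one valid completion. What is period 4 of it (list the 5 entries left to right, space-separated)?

Period 4, room 1: period 4 has {hexagon} and room 1 has {circle, triangle, star, hexagon}, leaving only square.
Period 4, room 4: period 4 has {square, hexagon} and room 4 has {circle, square, triangle, hexagon}, leaving only star.
Period 4, room 2: period 4 has {square, star, hexagon} and room 2 has {triangle, hexagon}, leaving only circle.
Period 4, room 5: period 4 has {circle, square, star, hexagon} and room 5 has {circle, star, hexagon}, leaving only triangle.
So period 4 reads: square circle hexagon star triangle.

square circle hexagon star triangle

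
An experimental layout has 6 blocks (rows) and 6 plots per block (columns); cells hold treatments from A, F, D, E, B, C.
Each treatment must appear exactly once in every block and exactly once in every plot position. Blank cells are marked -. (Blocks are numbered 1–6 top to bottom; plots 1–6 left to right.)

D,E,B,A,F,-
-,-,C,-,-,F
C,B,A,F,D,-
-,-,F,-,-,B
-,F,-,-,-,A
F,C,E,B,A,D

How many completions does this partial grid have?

Block 1, plot 6: eliminating its block and plot leaves {C}.
Block 2, plot 1: eliminating its block and plot leaves {A, E, B}.
Block 2, plot 2: eliminating its block and plot leaves {A, D}.
Block 2, plot 4: eliminating its block and plot leaves {D, E}.
Block 2, plot 5: eliminating its block and plot leaves {E, B}.
Block 3, plot 6: eliminating its block and plot leaves {E}.
Block 4, plot 1: eliminating its block and plot leaves {A, E}.
Block 4, plot 2: eliminating its block and plot leaves {A, D}.
Block 4, plot 4: eliminating its block and plot leaves {D, E, C}.
Block 4, plot 5: eliminating its block and plot leaves {E, C}.
Block 5, plot 1: eliminating its block and plot leaves {E, B}.
Block 5, plot 3: eliminating its block and plot leaves {D}.
Block 5, plot 4: eliminating its block and plot leaves {D, E, C}.
Block 5, plot 5: eliminating its block and plot leaves {E, B, C}.
Enumerating the assignments across these blanks that avoid any block or plot repeat gives 4 completions.

4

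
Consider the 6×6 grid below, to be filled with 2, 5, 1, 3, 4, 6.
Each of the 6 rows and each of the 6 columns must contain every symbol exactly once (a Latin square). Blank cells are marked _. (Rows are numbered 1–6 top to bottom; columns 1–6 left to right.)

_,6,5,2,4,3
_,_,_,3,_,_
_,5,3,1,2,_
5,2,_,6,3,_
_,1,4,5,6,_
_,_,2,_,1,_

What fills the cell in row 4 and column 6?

4

Row 1, column 1: row 1 has {2, 5, 3, 4, 6} and column 1 has {5}, leaving only 1.
Row 2, column 2: row 2 has {3} and column 2 has {2, 5, 1, 6}, leaving only 4.
Row 2, column 5: row 2 has {3, 4} and column 5 has {2, 1, 3, 4, 6}, leaving only 5.
Row 4, column 3: row 4 has {2, 5, 3, 6} and column 3 has {2, 5, 3, 4}, leaving only 1.
Row 4 already has {2, 5, 1, 3, 6} and column 6 already has {3}, so row 4, column 6 must be 4.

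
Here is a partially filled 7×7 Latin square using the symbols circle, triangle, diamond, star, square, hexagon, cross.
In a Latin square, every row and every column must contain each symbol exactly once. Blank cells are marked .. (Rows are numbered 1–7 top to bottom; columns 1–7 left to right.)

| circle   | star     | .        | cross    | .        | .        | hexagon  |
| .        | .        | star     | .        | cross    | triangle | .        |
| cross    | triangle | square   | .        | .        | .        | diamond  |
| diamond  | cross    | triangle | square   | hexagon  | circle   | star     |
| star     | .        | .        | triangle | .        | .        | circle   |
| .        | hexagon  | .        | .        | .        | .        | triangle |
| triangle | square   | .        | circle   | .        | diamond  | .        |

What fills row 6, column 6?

Row 1, column 3: row 1 has {circle, star, hexagon, cross} and column 3 has {triangle, star, square}, leaving only diamond.
Row 1, column 6: row 1 has {circle, diamond, star, hexagon, cross} and column 6 has {circle, triangle, diamond}, leaving only square.
Row 1, column 5: row 1 has {circle, diamond, star, square, hexagon, cross} and column 5 has {hexagon, cross}, leaving only triangle.
Row 2, column 7: row 2 has {triangle, star, cross} and column 7 has {circle, triangle, diamond, star, hexagon}, leaving only square.
Row 2, column 1: row 2 has {triangle, star, square, cross} and column 1 has {circle, triangle, diamond, star, cross}, leaving only hexagon.
Row 2, column 4: row 2 has {triangle, star, square, hexagon, cross} and column 4 has {circle, triangle, square, cross}, leaving only diamond.
Row 2, column 2: row 2 has {triangle, diamond, star, square, hexagon, cross} and column 2 has {triangle, star, square, hexagon, cross}, leaving only circle.
Row 5, column 2: row 5 has {circle, triangle, star} and column 2 has {circle, triangle, star, square, hexagon, cross}, leaving only diamond.
Row 5, column 5: row 5 has {circle, triangle, diamond, star} and column 5 has {triangle, hexagon, cross}, leaving only square.
Row 6, column 1: row 6 has {triangle, hexagon} and column 1 has {circle, triangle, diamond, star, hexagon, cross}, leaving only square.
Row 6, column 4: row 6 has {triangle, square, hexagon} and column 4 has {circle, triangle, diamond, square, cross}, leaving only star.
Row 6 already has {triangle, star, square, hexagon} and column 6 already has {circle, triangle, diamond, square}, so row 6, column 6 must be cross.

cross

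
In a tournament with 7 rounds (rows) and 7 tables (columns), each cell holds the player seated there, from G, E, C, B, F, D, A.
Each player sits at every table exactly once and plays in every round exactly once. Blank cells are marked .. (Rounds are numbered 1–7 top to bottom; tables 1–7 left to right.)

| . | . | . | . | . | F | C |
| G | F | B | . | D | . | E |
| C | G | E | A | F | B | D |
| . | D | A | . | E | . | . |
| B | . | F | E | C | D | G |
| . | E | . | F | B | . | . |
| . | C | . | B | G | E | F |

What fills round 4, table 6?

Round 1, table 5: round 1 has {C, F} and table 5 has {G, E, C, B, F, D}, leaving only A.
Round 1, table 2: round 1 has {C, F, A} and table 2 has {G, E, C, F, D}, leaving only B.
Round 2, table 4: round 2 has {G, E, B, F, D} and table 4 has {E, B, F, A}, leaving only C.
Round 2, table 6: round 2 has {G, E, C, B, F, D} and table 6 has {E, B, F, D}, leaving only A.
Round 4, table 1: round 4 has {E, D, A} and table 1 has {G, C, B}, leaving only F.
Round 4, table 4: round 4 has {E, F, D, A} and table 4 has {E, C, B, F, A}, leaving only G.
Round 4 already has {G, E, F, D, A} and table 6 already has {E, B, F, D, A}, so round 4, table 6 must be C.

C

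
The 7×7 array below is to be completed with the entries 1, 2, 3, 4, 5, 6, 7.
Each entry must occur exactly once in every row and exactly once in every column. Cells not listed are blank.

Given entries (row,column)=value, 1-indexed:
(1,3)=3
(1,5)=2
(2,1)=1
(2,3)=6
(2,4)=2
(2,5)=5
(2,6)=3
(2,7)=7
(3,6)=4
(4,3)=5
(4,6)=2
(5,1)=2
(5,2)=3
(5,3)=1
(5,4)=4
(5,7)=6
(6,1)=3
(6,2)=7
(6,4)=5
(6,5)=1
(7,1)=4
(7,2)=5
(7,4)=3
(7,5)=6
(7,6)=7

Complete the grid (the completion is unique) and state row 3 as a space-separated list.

Row 2, column 2: row 2 has {1, 2, 3, 5, 6, 7} and column 2 has {3, 5, 7}, leaving only 4.
Row 5, column 5: row 5 has {1, 2, 3, 4, 6} and column 5 has {1, 2, 5, 6}, leaving only 7.
Row 3, column 5: row 3 has {4} and column 5 has {1, 2, 5, 6, 7}, leaving only 3.
Row 4, column 5: row 4 has {2, 5} and column 5 has {1, 2, 3, 5, 6, 7}, leaving only 4.
Row 5, column 6: row 5 has {1, 2, 3, 4, 6, 7} and column 6 has {2, 3, 4, 7}, leaving only 5.
Row 6, column 6: row 6 has {1, 3, 5, 7} and column 6 has {2, 3, 4, 5, 7}, leaving only 6.
Row 1, column 6: row 1 has {2, 3} and column 6 has {2, 3, 4, 5, 6, 7}, leaving only 1.
Row 1, column 2: row 1 has {1, 2, 3} and column 2 has {3, 4, 5, 7}, leaving only 6.
Row 1, column 4: row 1 has {1, 2, 3, 6} and column 4 has {2, 3, 4, 5}, leaving only 7.
Row 1, column 1: row 1 has {1, 2, 3, 6, 7} and column 1 has {1, 2, 3, 4}, leaving only 5.
Row 1, column 7: row 1 has {1, 2, 3, 5, 6, 7} and column 7 has {6, 7}, leaving only 4.
Row 4, column 2: row 4 has {2, 4, 5} and column 2 has {3, 4, 5, 6, 7}, leaving only 1.
Row 3, column 2: row 3 has {3, 4} and column 2 has {1, 3, 4, 5, 6, 7}, leaving only 2.
Row 3, column 3: row 3 has {2, 3, 4} and column 3 has {1, 3, 5, 6}, leaving only 7.
Row 3, column 1: row 3 has {2, 3, 4, 7} and column 1 has {1, 2, 3, 4, 5}, leaving only 6.
Row 3, column 4: row 3 has {2, 3, 4, 6, 7} and column 4 has {2, 3, 4, 5, 7}, leaving only 1.
Row 3, column 7: row 3 has {1, 2, 3, 4, 6, 7} and column 7 has {4, 6, 7}, leaving only 5.
So row 3 reads: 6 2 7 1 3 4 5.

6 2 7 1 3 4 5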